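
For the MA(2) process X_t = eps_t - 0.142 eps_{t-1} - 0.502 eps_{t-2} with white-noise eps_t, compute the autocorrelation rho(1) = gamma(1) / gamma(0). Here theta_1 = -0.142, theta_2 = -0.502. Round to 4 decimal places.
\rho(1) = -0.0556

For an MA(q) process with theta_0 = 1, the autocovariance is
  gamma(k) = sigma^2 * sum_{i=0..q-k} theta_i * theta_{i+k},
and rho(k) = gamma(k) / gamma(0). Sigma^2 cancels.
  numerator   = (1)*(-0.142) + (-0.142)*(-0.502) = -0.070716.
  denominator = (1)^2 + (-0.142)^2 + (-0.502)^2 = 1.272168.
  rho(1) = -0.070716 / 1.272168 = -0.0556.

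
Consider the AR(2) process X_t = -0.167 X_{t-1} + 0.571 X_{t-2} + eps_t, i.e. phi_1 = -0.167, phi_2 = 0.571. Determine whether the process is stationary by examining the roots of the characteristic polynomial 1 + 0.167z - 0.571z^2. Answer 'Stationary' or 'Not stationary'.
\text{Stationary}

The AR(p) characteristic polynomial is P(z) = 1 + 0.167z - 0.571z^2.
Stationarity requires all roots to lie outside the unit circle, i.e. |z| > 1 for every root.
Set 1 + (0.167) z + (-0.571) z^2 = 0, i.e. a z^2 + b z + c = 0 with a = -0.571, b = 0.167, c = 1.
Discriminant D = b^2 - 4ac = (0.167)^2 - 4*(-0.571)*1 = 0.027889 - (-2.284) = 2.311889.
D >= 0, so the roots are real: z = (-b +/- sqrt(D)) / (2a) = (-0.167 +/- 1.52049) / (-1.142).
  z_1 = (-0.167 + 1.52049) / (-1.142) = -1.1852,   |z_1| = 1.1852.
  z_2 = (-0.167 - 1.52049) / (-1.142) = 1.4777,   |z_2| = 1.4777.
Moduli of all roots: 1.1852, 1.4777.
All moduli strictly greater than 1? Yes.
Verdict: Stationary.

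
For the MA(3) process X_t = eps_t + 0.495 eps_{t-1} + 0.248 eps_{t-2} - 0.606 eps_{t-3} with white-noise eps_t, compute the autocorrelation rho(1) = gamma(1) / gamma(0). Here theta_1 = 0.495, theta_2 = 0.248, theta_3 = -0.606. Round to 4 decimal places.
\rho(1) = 0.2793

For an MA(q) process with theta_0 = 1, the autocovariance is
  gamma(k) = sigma^2 * sum_{i=0..q-k} theta_i * theta_{i+k},
and rho(k) = gamma(k) / gamma(0). Sigma^2 cancels.
  numerator   = (1)*(0.495) + (0.495)*(0.248) + (0.248)*(-0.606) = 0.467472.
  denominator = (1)^2 + (0.495)^2 + (0.248)^2 + (-0.606)^2 = 1.673765.
  rho(1) = 0.467472 / 1.673765 = 0.2793.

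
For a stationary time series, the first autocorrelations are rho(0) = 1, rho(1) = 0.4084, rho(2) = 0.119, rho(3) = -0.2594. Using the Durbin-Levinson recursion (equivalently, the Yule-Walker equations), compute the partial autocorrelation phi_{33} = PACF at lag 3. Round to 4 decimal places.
\phi_{33} = -0.3460

The PACF at lag k is phi_{kk}, the last component of the solution
to the Yule-Walker system G_k phi = r_k where
  (G_k)_{ij} = rho(|i - j|), (r_k)_i = rho(i), i,j = 1..k.
Equivalently, Durbin-Levinson gives phi_{kk} iteratively:
  phi_{11} = rho(1)
  phi_{kk} = [rho(k) - sum_{j=1..k-1} phi_{k-1,j} rho(k-j)]
            / [1 - sum_{j=1..k-1} phi_{k-1,j} rho(j)],
  phi_{k,j} = phi_{k-1,j} - phi_{kk} phi_{k-1,k-j},  j = 1..k-1.
Step k = 1:
  phi_11 = rho(1) = 0.4084.
Step k = 2:
  phi_22 = [rho(2) - phi_11 rho(1)] / [1 - phi_11 rho(1)] = [0.119 - (0.4084)(0.4084)] / [1 - (0.4084)(0.4084)]
         = -0.04779056 / 0.83320944 = -0.057357.
  Update: phi_21 = phi_11 - phi_22 phi_11 = 0.4084 - (-0.057357)(0.4084) = 0.431825.
Step k = 3:
  phi_33 = [rho(3) - phi_21 rho(2) - phi_22 rho(1)] / [1 - phi_21 rho(1) - phi_22 rho(2)]
    numerator   = -0.2594 - (0.431825)(0.119) - (-0.057357)(0.4084) = -0.28736246
    denominator = 1 - (0.431825)(0.4084) - (-0.057357)(0.119) = 0.83046831
  phi_33 = -0.28736246 / 0.83046831 = -0.346.
Therefore phi_{33} = -0.3460.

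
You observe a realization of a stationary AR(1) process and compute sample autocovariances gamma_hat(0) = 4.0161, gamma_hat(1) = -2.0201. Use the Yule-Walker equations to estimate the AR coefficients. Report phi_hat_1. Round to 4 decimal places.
\hat\phi_{1} = -0.5030

The Yule-Walker equations for an AR(p) process read, in matrix form,
  Gamma_p phi = r_p,   with   (Gamma_p)_{ij} = gamma(|i - j|),
                       (r_p)_i = gamma(i),   i,j = 1..p.
Substitute the sample gammas (Toeplitz matrix and right-hand side of size 1):
  Gamma_p = [[4.0161]]
  r_p     = [-2.0201]
With p = 1 this is the single equation gamma(0) phi_1 = gamma(1):
  phi_hat_1 = gamma(1) / gamma(0) = -2.0201 / 4.0161 = -0.5030.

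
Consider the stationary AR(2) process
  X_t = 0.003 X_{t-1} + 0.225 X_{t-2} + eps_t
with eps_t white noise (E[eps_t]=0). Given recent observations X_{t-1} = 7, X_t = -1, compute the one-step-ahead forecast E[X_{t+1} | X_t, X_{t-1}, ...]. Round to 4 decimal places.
E[X_{t+1} \mid \mathcal F_t] = 1.5720

For an AR(p) model X_t = c + sum_i phi_i X_{t-i} + eps_t, the
one-step-ahead conditional mean is
  E[X_{t+1} | X_t, ...] = c + sum_i phi_i X_{t+1-i}.
Substitute known values:
  E[X_{t+1} | ...] = (0.003) * (-1) + (0.225) * (7)
                   = 1.5720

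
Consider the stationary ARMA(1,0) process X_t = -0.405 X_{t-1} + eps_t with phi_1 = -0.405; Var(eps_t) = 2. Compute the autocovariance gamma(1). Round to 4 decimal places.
\gamma(1) = -0.9689

Multiply the model equation by X_{t-k} and take expectations. With theta_0 = psi_0 = 1 and psi_j the MA(infinity) weights, this gives
  gamma(k) - sum_i phi_i gamma(k-i) = c_k,
  c_k = sigma^2 * sum_{j=k..q} theta_j psi_{j-k}   (c_k = 0 for k > q),
using gamma(-m) = gamma(m).
Pure AR (q = 0): c_0 = sigma^2 = 2, c_k = 0 for k >= 1.
Equations for k = 0 and k = 1 (AR order 1):
  gamma(0) = phi_1 gamma(1) + c_0
  gamma(1) = phi_1 gamma(0) + c_1
Substituting the second into the first: gamma(0) (1 - phi_1^2) = c_0 + phi_1 c_1, so
  gamma(0) = c_0 / (1 - phi_1^2) = 2 / (1 - (-0.405)^2) = 2 / 0.835975 = 2.392416.
  gamma(1) = phi_1 gamma(0) = (-0.405)(2.392416) = -0.968928.
Therefore gamma(1) = -0.9689 (to 4 decimal places).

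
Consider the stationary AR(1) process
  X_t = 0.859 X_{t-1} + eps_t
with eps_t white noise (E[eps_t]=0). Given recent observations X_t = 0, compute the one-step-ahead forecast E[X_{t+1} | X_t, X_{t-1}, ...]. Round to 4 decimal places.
E[X_{t+1} \mid \mathcal F_t] = 0.0000

For an AR(p) model X_t = c + sum_i phi_i X_{t-i} + eps_t, the
one-step-ahead conditional mean is
  E[X_{t+1} | X_t, ...] = c + sum_i phi_i X_{t+1-i}.
Substitute known values:
  E[X_{t+1} | ...] = (0.859) * (0)
                   = 0.0000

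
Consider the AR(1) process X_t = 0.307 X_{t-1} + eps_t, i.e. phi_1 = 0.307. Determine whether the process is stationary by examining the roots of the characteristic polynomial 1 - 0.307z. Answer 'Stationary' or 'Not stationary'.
\text{Stationary}

The AR(p) characteristic polynomial is P(z) = 1 - 0.307z.
Stationarity requires all roots to lie outside the unit circle, i.e. |z| > 1 for every root.
This is linear in z: 1 + (-0.307) z = 0  =>  z = -1/(-0.307) = 3.257329,  |z| = 3.257329.
Moduli of all roots: 3.2573.
All moduli strictly greater than 1? Yes.
Verdict: Stationary.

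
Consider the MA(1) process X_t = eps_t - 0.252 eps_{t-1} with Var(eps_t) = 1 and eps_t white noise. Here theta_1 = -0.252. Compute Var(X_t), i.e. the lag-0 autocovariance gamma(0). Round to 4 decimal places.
\gamma(0) = 1.0635

For an MA(q) process X_t = eps_t + sum_i theta_i eps_{t-i} with
Var(eps_t) = sigma^2, the variance is
  gamma(0) = sigma^2 * (1 + sum_i theta_i^2).
  sum_i theta_i^2 = (-0.252)^2 = 0.063504.
  gamma(0) = 1 * (1 + 0.063504) = 1 * 1.063504 = 1.063504, which rounds to 1.0635.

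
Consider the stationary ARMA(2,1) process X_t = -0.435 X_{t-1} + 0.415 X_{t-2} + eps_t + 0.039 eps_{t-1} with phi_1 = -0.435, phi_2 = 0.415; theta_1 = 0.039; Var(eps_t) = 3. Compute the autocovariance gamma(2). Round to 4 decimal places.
\gamma(2) = 5.5612

Multiply the model equation by X_{t-k} and take expectations. With theta_0 = psi_0 = 1 and psi_j the MA(infinity) weights, this gives
  gamma(k) - sum_i phi_i gamma(k-i) = c_k,
  c_k = sigma^2 * sum_{j=k..q} theta_j psi_{j-k}   (c_k = 0 for k > q),
using gamma(-m) = gamma(m).
psi-weights needed (psi_j = theta_j + sum_i phi_i psi_{j-i}):
  psi_1 = theta_1 + phi_1 = 0.039 + (-0.435) = -0.396
Right-hand sides:
  c_0 = sigma^2 (1 + theta_1 psi_1) = 3 * (1 + (0.039)(-0.396)) = 3 * 0.984556 = 2.953668
  c_1 = sigma^2 theta_1 = 3 * (0.039) = 0.117
  c_2 = 0
Equations for k = 0, 1, 2 (AR order 2, c_2 = 0):
  (E0) gamma(0) = phi_1 gamma(1) + phi_2 gamma(2) + c_0
  (E1) gamma(1) = phi_1 gamma(0) + phi_2 gamma(1) + c_1
  (E2) gamma(2) = phi_1 gamma(1) + phi_2 gamma(0)
From (E1): gamma(1) = A gamma(0) + B with
  A = phi_1 / (1 - phi_2) = -0.435 / 0.585 = -0.74359,   B = c_1 / (1 - phi_2) = 0.117 / 0.585 = 0.2.
Insert (E2) into (E0): gamma(0) (1 - phi_2^2) = phi_1 (1 + phi_2) gamma(1) + c_0.
  phi_1 (1 + phi_2) = (-0.435)(1.415) = -0.615525,   1 - phi_2^2 = 0.827775.
Replace gamma(1) by A gamma(0) + B and collect gamma(0):
  gamma(0) [0.827775 - (-0.615525)(-0.74359)] = (-0.615525)(0.2) + 2.953668
  gamma(0) * 0.370077 = 2.830563
  gamma(0) = 2.830563 / 0.370077 = 7.64858.
  gamma(1) = A gamma(0) + B = (-0.74359)(7.64858) + (0.2) = -5.487406.
  gamma(2) = phi_1 gamma(1) + phi_2 gamma(0) = (-0.435)(-5.487406) + (0.415)(7.64858) = 5.561182.
Therefore gamma(2) = 5.5612 (to 4 decimal places).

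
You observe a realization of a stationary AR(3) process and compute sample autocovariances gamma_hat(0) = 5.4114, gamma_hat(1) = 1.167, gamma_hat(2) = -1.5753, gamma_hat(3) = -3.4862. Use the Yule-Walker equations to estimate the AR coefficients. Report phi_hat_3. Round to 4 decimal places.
\hat\phi_{3} = -0.5790

The Yule-Walker equations for an AR(p) process read, in matrix form,
  Gamma_p phi = r_p,   with   (Gamma_p)_{ij} = gamma(|i - j|),
                       (r_p)_i = gamma(i),   i,j = 1..p.
Substitute the sample gammas (Toeplitz matrix and right-hand side of size 3):
  Gamma_p = [[5.4114, 1.167, -1.5753], [1.167, 5.4114, 1.167], [-1.5753, 1.167, 5.4114]]
  r_p     = [1.167, -1.5753, -3.4862]
Written out (R1..R3):
  (R1) 5.4114 phi_1 + 1.167 phi_2 - 1.5753 phi_3 = 1.167
  (R2) 1.167 phi_1 + 5.4114 phi_2 + 1.167 phi_3 = -1.5753
  (R3) -1.5753 phi_1 + 1.167 phi_2 + 5.4114 phi_3 = -3.4862
Gaussian elimination:
  R2 <- R2 - (1.167/5.4114) R1 = R2 - (0.215656) R1:  5.15973 phi_2 + 1.506723 phi_3 = -1.82697
  R3 <- R3 - (-1.5753/5.4114) R1 = R3 - (-0.291108) R1:  1.506723 phi_2 + 4.952818 phi_3 = -3.146477
  R3 <- R3 - (1.506723/5.15973) R2 = R3 - (0.292016) R2:  4.512831 phi_3 = -2.612973
Back-substitution:
  phi_hat_3 = -2.612973 / 4.512831 = -0.57901
  phi_hat_2 = (-1.82697 - (1.506723)(-0.57901)) / 5.15973 = -0.185003
  phi_hat_1 = (1.167 - (1.167)(-0.185003) - (-1.5753)(-0.57901)) / 5.4114 = 0.086999
So phi_hat = [0.0870, -0.1850, -0.5790].
Therefore phi_hat_3 = -0.5790.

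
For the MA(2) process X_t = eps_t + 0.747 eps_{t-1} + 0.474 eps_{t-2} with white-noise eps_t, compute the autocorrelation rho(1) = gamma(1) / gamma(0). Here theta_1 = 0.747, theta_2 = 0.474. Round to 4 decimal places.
\rho(1) = 0.6177

For an MA(q) process with theta_0 = 1, the autocovariance is
  gamma(k) = sigma^2 * sum_{i=0..q-k} theta_i * theta_{i+k},
and rho(k) = gamma(k) / gamma(0). Sigma^2 cancels.
  numerator   = (1)*(0.747) + (0.747)*(0.474) = 1.101078.
  denominator = (1)^2 + (0.747)^2 + (0.474)^2 = 1.782685.
  rho(1) = 1.101078 / 1.782685 = 0.6177.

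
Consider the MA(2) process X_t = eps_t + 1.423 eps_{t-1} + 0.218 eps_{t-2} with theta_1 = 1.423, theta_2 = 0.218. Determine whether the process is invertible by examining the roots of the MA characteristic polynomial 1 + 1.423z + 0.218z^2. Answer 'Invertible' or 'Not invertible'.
\text{Not invertible}

The MA(q) characteristic polynomial is P(z) = 1 + 1.423z + 0.218z^2.
Invertibility requires all roots to lie outside the unit circle, i.e. |z| > 1 for every root.
Set 1 + (1.423) z + (0.218) z^2 = 0, i.e. a z^2 + b z + c = 0 with a = 0.218, b = 1.423, c = 1.
Discriminant D = b^2 - 4ac = (1.423)^2 - 4*(0.218)*1 = 2.024929 - (0.872) = 1.152929.
D >= 0, so the roots are real: z = (-b +/- sqrt(D)) / (2a) = (-1.423 +/- 1.073745) / (0.436).
  z_1 = (-1.423 + 1.073745) / (0.436) = -0.801,   |z_1| = 0.801.
  z_2 = (-1.423 - 1.073745) / (0.436) = -5.7265,   |z_2| = 5.7265.
Moduli of all roots: 0.8010, 5.7265.
All moduli strictly greater than 1? No.
Verdict: Not invertible.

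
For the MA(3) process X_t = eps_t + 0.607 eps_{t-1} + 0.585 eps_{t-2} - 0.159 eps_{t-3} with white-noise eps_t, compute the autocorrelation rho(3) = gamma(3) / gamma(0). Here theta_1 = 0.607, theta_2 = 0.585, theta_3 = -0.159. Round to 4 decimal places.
\rho(3) = -0.0916

For an MA(q) process with theta_0 = 1, the autocovariance is
  gamma(k) = sigma^2 * sum_{i=0..q-k} theta_i * theta_{i+k},
and rho(k) = gamma(k) / gamma(0). Sigma^2 cancels.
  numerator   = (1)*(-0.159) = -0.159.
  denominator = (1)^2 + (0.607)^2 + (0.585)^2 + (-0.159)^2 = 1.735955.
  rho(3) = -0.159 / 1.735955 = -0.0916.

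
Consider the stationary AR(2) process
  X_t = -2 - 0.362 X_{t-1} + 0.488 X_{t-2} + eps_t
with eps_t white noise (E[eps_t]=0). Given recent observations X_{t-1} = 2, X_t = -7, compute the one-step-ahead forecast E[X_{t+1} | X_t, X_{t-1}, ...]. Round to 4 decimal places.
E[X_{t+1} \mid \mathcal F_t] = 1.5100

For an AR(p) model X_t = c + sum_i phi_i X_{t-i} + eps_t, the
one-step-ahead conditional mean is
  E[X_{t+1} | X_t, ...] = c + sum_i phi_i X_{t+1-i}.
Substitute known values:
  E[X_{t+1} | ...] = -2 + (-0.362) * (-7) + (0.488) * (2)
                   = 1.5100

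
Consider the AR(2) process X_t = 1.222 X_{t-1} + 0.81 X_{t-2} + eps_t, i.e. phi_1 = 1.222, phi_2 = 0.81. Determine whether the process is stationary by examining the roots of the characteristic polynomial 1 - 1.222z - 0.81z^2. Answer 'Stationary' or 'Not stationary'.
\text{Not stationary}

The AR(p) characteristic polynomial is P(z) = 1 - 1.222z - 0.81z^2.
Stationarity requires all roots to lie outside the unit circle, i.e. |z| > 1 for every root.
Set 1 + (-1.222) z + (-0.81) z^2 = 0, i.e. a z^2 + b z + c = 0 with a = -0.81, b = -1.222, c = 1.
Discriminant D = b^2 - 4ac = (-1.222)^2 - 4*(-0.81)*1 = 1.493284 - (-3.24) = 4.733284.
D >= 0, so the roots are real: z = (-b +/- sqrt(D)) / (2a) = (1.222 +/- 2.175611) / (-1.62).
  z_1 = (1.222 + 2.175611) / (-1.62) = -2.0973,   |z_1| = 2.0973.
  z_2 = (1.222 - 2.175611) / (-1.62) = 0.5886,   |z_2| = 0.5886.
Moduli of all roots: 2.0973, 0.5886.
All moduli strictly greater than 1? No.
Verdict: Not stationary.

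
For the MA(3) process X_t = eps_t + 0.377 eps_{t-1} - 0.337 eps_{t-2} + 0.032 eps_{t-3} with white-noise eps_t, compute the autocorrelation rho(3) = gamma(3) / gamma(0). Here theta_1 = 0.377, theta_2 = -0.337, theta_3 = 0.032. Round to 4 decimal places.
\rho(3) = 0.0255

For an MA(q) process with theta_0 = 1, the autocovariance is
  gamma(k) = sigma^2 * sum_{i=0..q-k} theta_i * theta_{i+k},
and rho(k) = gamma(k) / gamma(0). Sigma^2 cancels.
  numerator   = (1)*(0.032) = 0.032.
  denominator = (1)^2 + (0.377)^2 + (-0.337)^2 + (0.032)^2 = 1.256722.
  rho(3) = 0.032 / 1.256722 = 0.0255.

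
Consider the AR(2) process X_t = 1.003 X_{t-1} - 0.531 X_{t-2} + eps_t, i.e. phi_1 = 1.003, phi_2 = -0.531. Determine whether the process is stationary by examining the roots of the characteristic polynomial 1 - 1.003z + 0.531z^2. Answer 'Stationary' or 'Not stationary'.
\text{Stationary}

The AR(p) characteristic polynomial is P(z) = 1 - 1.003z + 0.531z^2.
Stationarity requires all roots to lie outside the unit circle, i.e. |z| > 1 for every root.
Set 1 + (-1.003) z + (0.531) z^2 = 0, i.e. a z^2 + b z + c = 0 with a = 0.531, b = -1.003, c = 1.
Discriminant D = b^2 - 4ac = (-1.003)^2 - 4*(0.531)*1 = 1.006009 - (2.124) = -1.117991.
D < 0, so the roots are the complex-conjugate pair z = (-b +/- i sqrt(-D)) / (2a) = 0.9444 +/- 0.9956i.
For a conjugate pair |z|^2 = z * conj(z) = (product of roots) = c/a = 1/(0.531) = 1.883239, so |z| = sqrt(1.883239) = 1.3723 for both roots.
Moduli of all roots: 1.3723, 1.3723.
All moduli strictly greater than 1? Yes.
Verdict: Stationary.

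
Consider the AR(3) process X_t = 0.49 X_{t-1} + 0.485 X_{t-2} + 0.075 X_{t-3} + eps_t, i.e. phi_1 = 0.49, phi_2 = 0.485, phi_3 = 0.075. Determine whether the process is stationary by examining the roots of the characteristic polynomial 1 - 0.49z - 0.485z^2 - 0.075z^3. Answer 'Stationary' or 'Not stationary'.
\text{Not stationary}

The AR(p) characteristic polynomial is P(z) = 1 - 0.49z - 0.485z^2 - 0.075z^3.
Stationarity requires all roots to lie outside the unit circle, i.e. |z| > 1 for every root.
Degree 3: look for a simple real root z0 first, then factor out (1 - z/z0) and solve the remaining quadratic.
Testing z0 = -4: P(-4) = 1 + (-0.49)(-4) + (-0.485)(-4)^2 + (-0.075)(-4)^3
  = 1 + (1.96) + (-7.76) + (4.8) = 0.  So z_0 = -4 is a root, |z_0| = 4.
Divide out the factor (1 + 0.25 z) = (1 - z/z0) (since 1/z0 = -0.25):
  P(z) = (1 + 0.25 z)(1 + (-0.74) z + (-0.3) z^2)
  [check: z-coef -0.74 - (-0.25) = -0.49; z^2-coef -0.3 - (-0.25)(-0.74) = -0.485; z^3-coef -(-0.25)(-0.3) = -0.075.]
Remaining roots from the quadratic factor 1 + (-0.74) z + (-0.3) z^2:
  Set 1 + (-0.74) z + (-0.3) z^2 = 0, i.e. a z^2 + b z + c = 0 with a = -0.3, b = -0.74, c = 1.
  Discriminant D = b^2 - 4ac = (-0.74)^2 - 4*(-0.3)*1 = 0.5476 - (-1.2) = 1.7476.
  D >= 0, so the roots are real: z = (-b +/- sqrt(D)) / (2a) = (0.74 +/- 1.321968) / (-0.6).
    z_1 = (0.74 + 1.321968) / (-0.6) = -3.4366,   |z_1| = 3.4366.
    z_2 = (0.74 - 1.321968) / (-0.6) = 0.9699,   |z_2| = 0.9699.
Moduli of all roots: 4.0000, 3.4366, 0.9699.
All moduli strictly greater than 1? No.
Verdict: Not stationary.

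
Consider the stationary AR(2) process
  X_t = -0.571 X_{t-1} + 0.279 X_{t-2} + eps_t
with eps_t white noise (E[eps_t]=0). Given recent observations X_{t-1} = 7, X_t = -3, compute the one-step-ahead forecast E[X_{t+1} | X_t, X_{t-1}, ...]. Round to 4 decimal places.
E[X_{t+1} \mid \mathcal F_t] = 3.6660

For an AR(p) model X_t = c + sum_i phi_i X_{t-i} + eps_t, the
one-step-ahead conditional mean is
  E[X_{t+1} | X_t, ...] = c + sum_i phi_i X_{t+1-i}.
Substitute known values:
  E[X_{t+1} | ...] = (-0.571) * (-3) + (0.279) * (7)
                   = 3.6660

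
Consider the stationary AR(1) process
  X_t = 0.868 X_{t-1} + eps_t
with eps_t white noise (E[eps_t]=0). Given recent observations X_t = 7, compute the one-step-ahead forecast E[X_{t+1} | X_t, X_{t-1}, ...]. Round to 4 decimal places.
E[X_{t+1} \mid \mathcal F_t] = 6.0760

For an AR(p) model X_t = c + sum_i phi_i X_{t-i} + eps_t, the
one-step-ahead conditional mean is
  E[X_{t+1} | X_t, ...] = c + sum_i phi_i X_{t+1-i}.
Substitute known values:
  E[X_{t+1} | ...] = (0.868) * (7)
                   = 6.0760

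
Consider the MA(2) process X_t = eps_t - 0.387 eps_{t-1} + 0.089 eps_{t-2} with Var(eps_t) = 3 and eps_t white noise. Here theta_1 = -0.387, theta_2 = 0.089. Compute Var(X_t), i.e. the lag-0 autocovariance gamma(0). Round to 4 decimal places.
\gamma(0) = 3.4731

For an MA(q) process X_t = eps_t + sum_i theta_i eps_{t-i} with
Var(eps_t) = sigma^2, the variance is
  gamma(0) = sigma^2 * (1 + sum_i theta_i^2).
  sum_i theta_i^2 = (-0.387)^2 + (0.089)^2 = 0.149769 + 0.007921 = 0.15769.
  gamma(0) = 3 * (1 + 0.15769) = 3 * 1.15769 = 3.47307, which rounds to 3.4731.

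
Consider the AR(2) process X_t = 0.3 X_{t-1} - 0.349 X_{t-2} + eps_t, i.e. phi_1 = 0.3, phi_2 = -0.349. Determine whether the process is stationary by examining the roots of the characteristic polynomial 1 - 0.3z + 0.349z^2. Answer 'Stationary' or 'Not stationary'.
\text{Stationary}

The AR(p) characteristic polynomial is P(z) = 1 - 0.3z + 0.349z^2.
Stationarity requires all roots to lie outside the unit circle, i.e. |z| > 1 for every root.
Set 1 + (-0.3) z + (0.349) z^2 = 0, i.e. a z^2 + b z + c = 0 with a = 0.349, b = -0.3, c = 1.
Discriminant D = b^2 - 4ac = (-0.3)^2 - 4*(0.349)*1 = 0.09 - (1.396) = -1.306.
D < 0, so the roots are the complex-conjugate pair z = (-b +/- i sqrt(-D)) / (2a) = 0.4298 +/- 1.6373i.
For a conjugate pair |z|^2 = z * conj(z) = (product of roots) = c/a = 1/(0.349) = 2.86533, so |z| = sqrt(2.86533) = 1.6927 for both roots.
Moduli of all roots: 1.6927, 1.6927.
All moduli strictly greater than 1? Yes.
Verdict: Stationary.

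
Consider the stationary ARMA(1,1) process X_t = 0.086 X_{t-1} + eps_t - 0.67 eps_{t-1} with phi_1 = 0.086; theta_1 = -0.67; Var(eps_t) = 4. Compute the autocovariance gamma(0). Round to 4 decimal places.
\gamma(0) = 5.3744

Multiply the model equation by X_{t-k} and take expectations. With theta_0 = psi_0 = 1 and psi_j the MA(infinity) weights, this gives
  gamma(k) - sum_i phi_i gamma(k-i) = c_k,
  c_k = sigma^2 * sum_{j=k..q} theta_j psi_{j-k}   (c_k = 0 for k > q),
using gamma(-m) = gamma(m).
psi-weights needed (psi_j = theta_j + sum_i phi_i psi_{j-i}):
  psi_1 = theta_1 + phi_1 = -0.67 + (0.086) = -0.584
Right-hand sides:
  c_0 = sigma^2 (1 + theta_1 psi_1) = 4 * (1 + (-0.67)(-0.584)) = 4 * 1.39128 = 5.56512
  c_1 = sigma^2 theta_1 = 4 * (-0.67) = -2.68
  c_2 = 0
Equations for k = 0 and k = 1 (AR order 1):
  gamma(0) = phi_1 gamma(1) + c_0
  gamma(1) = phi_1 gamma(0) + c_1
Substituting the second into the first: gamma(0) (1 - phi_1^2) = c_0 + phi_1 c_1, so
  gamma(0) = (c_0 + phi_1 c_1) / (1 - phi_1^2) = (5.56512 + (0.086)(-2.68)) / (1 - (0.086)^2) = 5.33464 / 0.992604 = 5.374389.
Therefore gamma(0) = 5.3744 (to 4 decimal places).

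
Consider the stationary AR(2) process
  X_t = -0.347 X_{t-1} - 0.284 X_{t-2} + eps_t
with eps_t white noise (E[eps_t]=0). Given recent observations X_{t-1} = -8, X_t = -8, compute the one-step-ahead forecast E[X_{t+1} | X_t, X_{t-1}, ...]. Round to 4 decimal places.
E[X_{t+1} \mid \mathcal F_t] = 5.0480

For an AR(p) model X_t = c + sum_i phi_i X_{t-i} + eps_t, the
one-step-ahead conditional mean is
  E[X_{t+1} | X_t, ...] = c + sum_i phi_i X_{t+1-i}.
Substitute known values:
  E[X_{t+1} | ...] = (-0.347) * (-8) + (-0.284) * (-8)
                   = 5.0480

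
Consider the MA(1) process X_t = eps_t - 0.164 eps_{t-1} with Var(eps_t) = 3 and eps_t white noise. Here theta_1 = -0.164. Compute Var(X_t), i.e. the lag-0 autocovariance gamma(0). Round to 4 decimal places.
\gamma(0) = 3.0807

For an MA(q) process X_t = eps_t + sum_i theta_i eps_{t-i} with
Var(eps_t) = sigma^2, the variance is
  gamma(0) = sigma^2 * (1 + sum_i theta_i^2).
  sum_i theta_i^2 = (-0.164)^2 = 0.026896.
  gamma(0) = 3 * (1 + 0.026896) = 3 * 1.026896 = 3.080688, which rounds to 3.0807.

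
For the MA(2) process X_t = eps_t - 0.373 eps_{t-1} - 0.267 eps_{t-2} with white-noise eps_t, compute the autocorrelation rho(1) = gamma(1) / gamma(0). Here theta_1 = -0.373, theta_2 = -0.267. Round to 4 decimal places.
\rho(1) = -0.2259

For an MA(q) process with theta_0 = 1, the autocovariance is
  gamma(k) = sigma^2 * sum_{i=0..q-k} theta_i * theta_{i+k},
and rho(k) = gamma(k) / gamma(0). Sigma^2 cancels.
  numerator   = (1)*(-0.373) + (-0.373)*(-0.267) = -0.273409.
  denominator = (1)^2 + (-0.373)^2 + (-0.267)^2 = 1.210418.
  rho(1) = -0.273409 / 1.210418 = -0.2259.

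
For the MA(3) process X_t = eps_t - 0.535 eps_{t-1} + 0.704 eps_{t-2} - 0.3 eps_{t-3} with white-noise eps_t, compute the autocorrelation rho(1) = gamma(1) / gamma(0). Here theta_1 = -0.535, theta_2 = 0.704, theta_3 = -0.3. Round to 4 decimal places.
\rho(1) = -0.5999

For an MA(q) process with theta_0 = 1, the autocovariance is
  gamma(k) = sigma^2 * sum_{i=0..q-k} theta_i * theta_{i+k},
and rho(k) = gamma(k) / gamma(0). Sigma^2 cancels.
  numerator   = (1)*(-0.535) + (-0.535)*(0.704) + (0.704)*(-0.3) = -1.12284.
  denominator = (1)^2 + (-0.535)^2 + (0.704)^2 + (-0.3)^2 = 1.871841.
  rho(1) = -1.12284 / 1.871841 = -0.5999.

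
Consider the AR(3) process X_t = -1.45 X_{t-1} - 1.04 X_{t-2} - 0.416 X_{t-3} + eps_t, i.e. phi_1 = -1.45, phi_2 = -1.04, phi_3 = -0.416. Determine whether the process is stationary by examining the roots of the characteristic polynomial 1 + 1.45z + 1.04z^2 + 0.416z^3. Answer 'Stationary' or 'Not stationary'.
\text{Stationary}

The AR(p) characteristic polynomial is P(z) = 1 + 1.45z + 1.04z^2 + 0.416z^3.
Stationarity requires all roots to lie outside the unit circle, i.e. |z| > 1 for every root.
Degree 3: look for a simple real root z0 first, then factor out (1 - z/z0) and solve the remaining quadratic.
Testing z0 = -1.25: P(-1.25) = 1 + (1.45)(-1.25) + (1.04)(-1.25)^2 + (0.416)(-1.25)^3
  = 1 + (-1.8125) + (1.625) + (-0.8125) = 0.  So z_0 = -1.25 is a root, |z_0| = 1.25.
Divide out the factor (1 + 0.8 z) = (1 - z/z0) (since 1/z0 = -0.8):
  P(z) = (1 + 0.8 z)(1 + (0.65) z + (0.52) z^2)
  [check: z-coef 0.65 - (-0.8) = 1.45; z^2-coef 0.52 - (-0.8)(0.65) = 1.04; z^3-coef -(-0.8)(0.52) = 0.416.]
Remaining roots from the quadratic factor 1 + (0.65) z + (0.52) z^2:
  Set 1 + (0.65) z + (0.52) z^2 = 0, i.e. a z^2 + b z + c = 0 with a = 0.52, b = 0.65, c = 1.
  Discriminant D = b^2 - 4ac = (0.65)^2 - 4*(0.52)*1 = 0.4225 - (2.08) = -1.6575.
  D < 0, so the roots are the complex-conjugate pair z = (-b +/- i sqrt(-D)) / (2a) = -0.625 +/- 1.2379i.
  For a conjugate pair |z|^2 = z * conj(z) = (product of roots) = c/a = 1/(0.52) = 1.923077, so |z| = sqrt(1.923077) = 1.3868 for both roots.
Moduli of all roots: 1.2500, 1.3868, 1.3868.
All moduli strictly greater than 1? Yes.
Verdict: Stationary.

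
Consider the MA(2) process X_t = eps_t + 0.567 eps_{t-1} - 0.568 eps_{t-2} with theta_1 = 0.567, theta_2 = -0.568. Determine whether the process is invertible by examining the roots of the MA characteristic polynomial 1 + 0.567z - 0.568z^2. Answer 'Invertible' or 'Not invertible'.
\text{Not invertible}

The MA(q) characteristic polynomial is P(z) = 1 + 0.567z - 0.568z^2.
Invertibility requires all roots to lie outside the unit circle, i.e. |z| > 1 for every root.
Set 1 + (0.567) z + (-0.568) z^2 = 0, i.e. a z^2 + b z + c = 0 with a = -0.568, b = 0.567, c = 1.
Discriminant D = b^2 - 4ac = (0.567)^2 - 4*(-0.568)*1 = 0.321489 - (-2.272) = 2.593489.
D >= 0, so the roots are real: z = (-b +/- sqrt(D)) / (2a) = (-0.567 +/- 1.610431) / (-1.136).
  z_1 = (-0.567 + 1.610431) / (-1.136) = -0.9185,   |z_1| = 0.9185.
  z_2 = (-0.567 - 1.610431) / (-1.136) = 1.9168,   |z_2| = 1.9168.
Moduli of all roots: 0.9185, 1.9168.
All moduli strictly greater than 1? No.
Verdict: Not invertible.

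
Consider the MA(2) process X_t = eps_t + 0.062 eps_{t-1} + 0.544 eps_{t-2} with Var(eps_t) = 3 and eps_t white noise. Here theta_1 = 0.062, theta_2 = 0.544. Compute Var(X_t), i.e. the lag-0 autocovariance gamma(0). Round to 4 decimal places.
\gamma(0) = 3.8993

For an MA(q) process X_t = eps_t + sum_i theta_i eps_{t-i} with
Var(eps_t) = sigma^2, the variance is
  gamma(0) = sigma^2 * (1 + sum_i theta_i^2).
  sum_i theta_i^2 = (0.062)^2 + (0.544)^2 = 0.003844 + 0.295936 = 0.29978.
  gamma(0) = 3 * (1 + 0.29978) = 3 * 1.29978 = 3.89934, which rounds to 3.8993.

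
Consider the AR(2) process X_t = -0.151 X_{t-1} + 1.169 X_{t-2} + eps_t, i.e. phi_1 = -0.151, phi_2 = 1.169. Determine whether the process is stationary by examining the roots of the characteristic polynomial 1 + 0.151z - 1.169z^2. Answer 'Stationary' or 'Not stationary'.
\text{Not stationary}

The AR(p) characteristic polynomial is P(z) = 1 + 0.151z - 1.169z^2.
Stationarity requires all roots to lie outside the unit circle, i.e. |z| > 1 for every root.
Set 1 + (0.151) z + (-1.169) z^2 = 0, i.e. a z^2 + b z + c = 0 with a = -1.169, b = 0.151, c = 1.
Discriminant D = b^2 - 4ac = (0.151)^2 - 4*(-1.169)*1 = 0.022801 - (-4.676) = 4.698801.
D >= 0, so the roots are real: z = (-b +/- sqrt(D)) / (2a) = (-0.151 +/- 2.167672) / (-2.338).
  z_1 = (-0.151 + 2.167672) / (-2.338) = -0.8626,   |z_1| = 0.8626.
  z_2 = (-0.151 - 2.167672) / (-2.338) = 0.9917,   |z_2| = 0.9917.
Moduli of all roots: 0.8626, 0.9917.
All moduli strictly greater than 1? No.
Verdict: Not stationary.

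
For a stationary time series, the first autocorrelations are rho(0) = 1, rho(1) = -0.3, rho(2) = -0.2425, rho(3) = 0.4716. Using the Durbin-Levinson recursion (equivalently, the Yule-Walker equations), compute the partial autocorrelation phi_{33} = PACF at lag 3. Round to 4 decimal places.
\phi_{33} = 0.3331

The PACF at lag k is phi_{kk}, the last component of the solution
to the Yule-Walker system G_k phi = r_k where
  (G_k)_{ij} = rho(|i - j|), (r_k)_i = rho(i), i,j = 1..k.
Equivalently, Durbin-Levinson gives phi_{kk} iteratively:
  phi_{11} = rho(1)
  phi_{kk} = [rho(k) - sum_{j=1..k-1} phi_{k-1,j} rho(k-j)]
            / [1 - sum_{j=1..k-1} phi_{k-1,j} rho(j)],
  phi_{k,j} = phi_{k-1,j} - phi_{kk} phi_{k-1,k-j},  j = 1..k-1.
Step k = 1:
  phi_11 = rho(1) = -0.3.
Step k = 2:
  phi_22 = [rho(2) - phi_11 rho(1)] / [1 - phi_11 rho(1)] = [-0.2425 - (-0.3)(-0.3)] / [1 - (-0.3)(-0.3)]
         = -0.3325 / 0.91 = -0.365385.
  Update: phi_21 = phi_11 - phi_22 phi_11 = -0.3 - (-0.365385)(-0.3) = -0.409615.
Step k = 3:
  phi_33 = [rho(3) - phi_21 rho(2) - phi_22 rho(1)] / [1 - phi_21 rho(1) - phi_22 rho(2)]
    numerator   = 0.4716 - (-0.409615)(-0.2425) - (-0.365385)(-0.3) = 0.26265288
    denominator = 1 - (-0.409615)(-0.3) - (-0.365385)(-0.2425) = 0.78850962
  phi_33 = 0.26265288 / 0.78850962 = 0.3331.
Therefore phi_{33} = 0.3331.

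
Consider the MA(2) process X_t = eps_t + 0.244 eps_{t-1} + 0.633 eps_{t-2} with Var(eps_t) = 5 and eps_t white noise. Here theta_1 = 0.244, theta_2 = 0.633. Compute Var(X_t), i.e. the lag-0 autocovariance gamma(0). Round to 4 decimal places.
\gamma(0) = 7.3011

For an MA(q) process X_t = eps_t + sum_i theta_i eps_{t-i} with
Var(eps_t) = sigma^2, the variance is
  gamma(0) = sigma^2 * (1 + sum_i theta_i^2).
  sum_i theta_i^2 = (0.244)^2 + (0.633)^2 = 0.059536 + 0.400689 = 0.460225.
  gamma(0) = 5 * (1 + 0.460225) = 5 * 1.460225 = 7.301125, which rounds to 7.3011.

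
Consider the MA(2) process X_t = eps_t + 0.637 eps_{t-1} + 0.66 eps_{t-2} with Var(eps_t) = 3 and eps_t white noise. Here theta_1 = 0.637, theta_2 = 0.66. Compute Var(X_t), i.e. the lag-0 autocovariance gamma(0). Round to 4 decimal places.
\gamma(0) = 5.5241

For an MA(q) process X_t = eps_t + sum_i theta_i eps_{t-i} with
Var(eps_t) = sigma^2, the variance is
  gamma(0) = sigma^2 * (1 + sum_i theta_i^2).
  sum_i theta_i^2 = (0.637)^2 + (0.66)^2 = 0.405769 + 0.4356 = 0.841369.
  gamma(0) = 3 * (1 + 0.841369) = 3 * 1.841369 = 5.524107, which rounds to 5.5241.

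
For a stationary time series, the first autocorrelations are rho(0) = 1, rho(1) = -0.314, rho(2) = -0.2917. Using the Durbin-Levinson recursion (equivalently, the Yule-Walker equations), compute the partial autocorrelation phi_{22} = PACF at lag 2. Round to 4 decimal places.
\phi_{22} = -0.4330

The PACF at lag k is phi_{kk}, the last component of the solution
to the Yule-Walker system G_k phi = r_k where
  (G_k)_{ij} = rho(|i - j|), (r_k)_i = rho(i), i,j = 1..k.
Equivalently, Durbin-Levinson gives phi_{kk} iteratively:
  phi_{11} = rho(1)
  phi_{kk} = [rho(k) - sum_{j=1..k-1} phi_{k-1,j} rho(k-j)]
            / [1 - sum_{j=1..k-1} phi_{k-1,j} rho(j)],
  phi_{k,j} = phi_{k-1,j} - phi_{kk} phi_{k-1,k-j},  j = 1..k-1.
Step k = 1:
  phi_11 = rho(1) = -0.314.
Step k = 2:
  phi_22 = [rho(2) - phi_11 rho(1)] / [1 - phi_11 rho(1)] = [-0.2917 - (-0.314)(-0.314)] / [1 - (-0.314)(-0.314)]
         = -0.390296 / 0.901404 = -0.433.
Therefore phi_{22} = -0.4330.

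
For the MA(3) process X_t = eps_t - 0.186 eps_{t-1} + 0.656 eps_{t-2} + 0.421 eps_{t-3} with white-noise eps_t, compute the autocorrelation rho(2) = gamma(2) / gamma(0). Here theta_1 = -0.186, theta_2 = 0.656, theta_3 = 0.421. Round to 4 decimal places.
\rho(2) = 0.3518

For an MA(q) process with theta_0 = 1, the autocovariance is
  gamma(k) = sigma^2 * sum_{i=0..q-k} theta_i * theta_{i+k},
and rho(k) = gamma(k) / gamma(0). Sigma^2 cancels.
  numerator   = (1)*(0.656) + (-0.186)*(0.421) = 0.577694.
  denominator = (1)^2 + (-0.186)^2 + (0.656)^2 + (0.421)^2 = 1.642173.
  rho(2) = 0.577694 / 1.642173 = 0.3518.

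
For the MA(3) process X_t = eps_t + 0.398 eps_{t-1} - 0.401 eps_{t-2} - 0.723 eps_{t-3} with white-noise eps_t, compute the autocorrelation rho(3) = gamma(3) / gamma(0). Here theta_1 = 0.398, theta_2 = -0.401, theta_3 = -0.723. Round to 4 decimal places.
\rho(3) = -0.3925

For an MA(q) process with theta_0 = 1, the autocovariance is
  gamma(k) = sigma^2 * sum_{i=0..q-k} theta_i * theta_{i+k},
and rho(k) = gamma(k) / gamma(0). Sigma^2 cancels.
  numerator   = (1)*(-0.723) = -0.723.
  denominator = (1)^2 + (0.398)^2 + (-0.401)^2 + (-0.723)^2 = 1.841934.
  rho(3) = -0.723 / 1.841934 = -0.3925.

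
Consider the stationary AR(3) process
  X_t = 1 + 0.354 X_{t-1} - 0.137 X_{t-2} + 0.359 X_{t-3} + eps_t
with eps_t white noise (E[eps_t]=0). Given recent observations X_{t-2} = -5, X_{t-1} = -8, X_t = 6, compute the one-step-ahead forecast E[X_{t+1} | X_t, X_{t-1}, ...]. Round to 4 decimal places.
E[X_{t+1} \mid \mathcal F_t] = 2.4250

For an AR(p) model X_t = c + sum_i phi_i X_{t-i} + eps_t, the
one-step-ahead conditional mean is
  E[X_{t+1} | X_t, ...] = c + sum_i phi_i X_{t+1-i}.
Substitute known values:
  E[X_{t+1} | ...] = 1 + (0.354) * (6) + (-0.137) * (-8) + (0.359) * (-5)
                   = 2.4250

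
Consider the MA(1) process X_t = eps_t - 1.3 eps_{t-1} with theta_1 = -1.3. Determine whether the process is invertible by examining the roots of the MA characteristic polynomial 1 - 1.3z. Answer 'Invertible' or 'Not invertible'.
\text{Not invertible}

The MA(q) characteristic polynomial is P(z) = 1 - 1.3z.
Invertibility requires all roots to lie outside the unit circle, i.e. |z| > 1 for every root.
This is linear in z: 1 + (-1.3) z = 0  =>  z = -1/(-1.3) = 0.769231,  |z| = 0.769231.
Moduli of all roots: 0.7692.
All moduli strictly greater than 1? No.
Verdict: Not invertible.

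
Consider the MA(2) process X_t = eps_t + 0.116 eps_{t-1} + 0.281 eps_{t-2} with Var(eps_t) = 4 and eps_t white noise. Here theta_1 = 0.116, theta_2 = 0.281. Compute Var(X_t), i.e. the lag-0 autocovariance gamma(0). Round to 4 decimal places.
\gamma(0) = 4.3697

For an MA(q) process X_t = eps_t + sum_i theta_i eps_{t-i} with
Var(eps_t) = sigma^2, the variance is
  gamma(0) = sigma^2 * (1 + sum_i theta_i^2).
  sum_i theta_i^2 = (0.116)^2 + (0.281)^2 = 0.013456 + 0.078961 = 0.092417.
  gamma(0) = 4 * (1 + 0.092417) = 4 * 1.092417 = 4.369668, which rounds to 4.3697.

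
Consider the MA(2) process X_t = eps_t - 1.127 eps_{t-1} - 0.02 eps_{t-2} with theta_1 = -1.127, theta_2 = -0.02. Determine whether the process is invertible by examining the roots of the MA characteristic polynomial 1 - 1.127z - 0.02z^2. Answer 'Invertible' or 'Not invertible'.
\text{Not invertible}

The MA(q) characteristic polynomial is P(z) = 1 - 1.127z - 0.02z^2.
Invertibility requires all roots to lie outside the unit circle, i.e. |z| > 1 for every root.
Set 1 + (-1.127) z + (-0.02) z^2 = 0, i.e. a z^2 + b z + c = 0 with a = -0.02, b = -1.127, c = 1.
Discriminant D = b^2 - 4ac = (-1.127)^2 - 4*(-0.02)*1 = 1.270129 - (-0.08) = 1.350129.
D >= 0, so the roots are real: z = (-b +/- sqrt(D)) / (2a) = (1.127 +/- 1.161951) / (-0.04).
  z_1 = (1.127 + 1.161951) / (-0.04) = -57.2238,   |z_1| = 57.2238.
  z_2 = (1.127 - 1.161951) / (-0.04) = 0.8738,   |z_2| = 0.8738.
Moduli of all roots: 57.2238, 0.8738.
All moduli strictly greater than 1? No.
Verdict: Not invertible.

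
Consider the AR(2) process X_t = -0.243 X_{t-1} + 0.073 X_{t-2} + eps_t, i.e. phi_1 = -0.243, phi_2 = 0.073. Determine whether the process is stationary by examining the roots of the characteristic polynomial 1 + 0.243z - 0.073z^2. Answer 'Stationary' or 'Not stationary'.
\text{Stationary}

The AR(p) characteristic polynomial is P(z) = 1 + 0.243z - 0.073z^2.
Stationarity requires all roots to lie outside the unit circle, i.e. |z| > 1 for every root.
Set 1 + (0.243) z + (-0.073) z^2 = 0, i.e. a z^2 + b z + c = 0 with a = -0.073, b = 0.243, c = 1.
Discriminant D = b^2 - 4ac = (0.243)^2 - 4*(-0.073)*1 = 0.059049 - (-0.292) = 0.351049.
D >= 0, so the roots are real: z = (-b +/- sqrt(D)) / (2a) = (-0.243 +/- 0.592494) / (-0.146).
  z_1 = (-0.243 + 0.592494) / (-0.146) = -2.3938,   |z_1| = 2.3938.
  z_2 = (-0.243 - 0.592494) / (-0.146) = 5.7226,   |z_2| = 5.7226.
Moduli of all roots: 2.3938, 5.7226.
All moduli strictly greater than 1? Yes.
Verdict: Stationary.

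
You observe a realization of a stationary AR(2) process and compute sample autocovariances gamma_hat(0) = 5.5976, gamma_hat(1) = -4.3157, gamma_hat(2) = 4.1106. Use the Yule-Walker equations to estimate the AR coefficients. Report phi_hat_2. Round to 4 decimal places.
\hat\phi_{2} = 0.3450

The Yule-Walker equations for an AR(p) process read, in matrix form,
  Gamma_p phi = r_p,   with   (Gamma_p)_{ij} = gamma(|i - j|),
                       (r_p)_i = gamma(i),   i,j = 1..p.
Substitute the sample gammas (Toeplitz matrix and right-hand side of size 2):
  Gamma_p = [[5.5976, -4.3157], [-4.3157, 5.5976]]
  r_p     = [-4.3157, 4.1106]
Written out:
  5.5976 phi_1 - 4.3157 phi_2 = -4.3157
  -4.3157 phi_1 + 5.5976 phi_2 = 4.1106
Solve by Cramer's rule:
  det = gamma(0)^2 - gamma(1)^2 = (5.5976)^2 - (-4.3157)^2 = 31.33312576 - 18.62526649 = 12.70785927
  phi_hat_1 = [gamma(1) gamma(0) - gamma(1) gamma(2)] / det = [(-4.3157)(5.5976) - (-4.3157)(4.1106)] / 12.70785927 = -6.4174459 / 12.70785927 = -0.505
  phi_hat_2 = [gamma(0) gamma(2) - gamma(1)^2] / det = [(5.5976)(4.1106) - (-4.3157)^2] / 12.70785927 = 4.38422807 / 12.70785927 = 0.345
So phi_hat = [-0.5050, 0.3450].
Therefore phi_hat_2 = 0.3450.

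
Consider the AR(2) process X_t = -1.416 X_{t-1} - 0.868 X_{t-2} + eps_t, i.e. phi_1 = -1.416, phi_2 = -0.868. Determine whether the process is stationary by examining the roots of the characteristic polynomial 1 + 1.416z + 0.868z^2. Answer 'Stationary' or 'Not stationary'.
\text{Stationary}

The AR(p) characteristic polynomial is P(z) = 1 + 1.416z + 0.868z^2.
Stationarity requires all roots to lie outside the unit circle, i.e. |z| > 1 for every root.
Set 1 + (1.416) z + (0.868) z^2 = 0, i.e. a z^2 + b z + c = 0 with a = 0.868, b = 1.416, c = 1.
Discriminant D = b^2 - 4ac = (1.416)^2 - 4*(0.868)*1 = 2.005056 - (3.472) = -1.466944.
D < 0, so the roots are the complex-conjugate pair z = (-b +/- i sqrt(-D)) / (2a) = -0.8157 +/- 0.6977i.
For a conjugate pair |z|^2 = z * conj(z) = (product of roots) = c/a = 1/(0.868) = 1.152074, so |z| = sqrt(1.152074) = 1.0733 for both roots.
Moduli of all roots: 1.0733, 1.0733.
All moduli strictly greater than 1? Yes.
Verdict: Stationary.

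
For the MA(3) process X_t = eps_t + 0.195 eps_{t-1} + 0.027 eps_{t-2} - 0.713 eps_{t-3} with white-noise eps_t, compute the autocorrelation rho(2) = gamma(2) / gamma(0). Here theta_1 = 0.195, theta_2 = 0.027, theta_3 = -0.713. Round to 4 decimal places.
\rho(2) = -0.0724

For an MA(q) process with theta_0 = 1, the autocovariance is
  gamma(k) = sigma^2 * sum_{i=0..q-k} theta_i * theta_{i+k},
and rho(k) = gamma(k) / gamma(0). Sigma^2 cancels.
  numerator   = (1)*(0.027) + (0.195)*(-0.713) = -0.112035.
  denominator = (1)^2 + (0.195)^2 + (0.027)^2 + (-0.713)^2 = 1.547123.
  rho(2) = -0.112035 / 1.547123 = -0.0724.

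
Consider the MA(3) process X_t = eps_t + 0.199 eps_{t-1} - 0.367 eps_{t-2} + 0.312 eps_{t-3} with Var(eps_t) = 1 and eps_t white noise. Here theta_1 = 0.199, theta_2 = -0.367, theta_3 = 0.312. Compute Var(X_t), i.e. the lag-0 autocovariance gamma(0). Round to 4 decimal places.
\gamma(0) = 1.2716

For an MA(q) process X_t = eps_t + sum_i theta_i eps_{t-i} with
Var(eps_t) = sigma^2, the variance is
  gamma(0) = sigma^2 * (1 + sum_i theta_i^2).
  sum_i theta_i^2 = (0.199)^2 + (-0.367)^2 + (0.312)^2 = 0.039601 + 0.134689 + 0.097344 = 0.271634.
  gamma(0) = 1 * (1 + 0.271634) = 1 * 1.271634 = 1.271634, which rounds to 1.2716.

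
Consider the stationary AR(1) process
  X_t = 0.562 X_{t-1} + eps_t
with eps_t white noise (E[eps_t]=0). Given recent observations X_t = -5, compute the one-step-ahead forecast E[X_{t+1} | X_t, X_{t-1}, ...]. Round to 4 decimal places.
E[X_{t+1} \mid \mathcal F_t] = -2.8100

For an AR(p) model X_t = c + sum_i phi_i X_{t-i} + eps_t, the
one-step-ahead conditional mean is
  E[X_{t+1} | X_t, ...] = c + sum_i phi_i X_{t+1-i}.
Substitute known values:
  E[X_{t+1} | ...] = (0.562) * (-5)
                   = -2.8100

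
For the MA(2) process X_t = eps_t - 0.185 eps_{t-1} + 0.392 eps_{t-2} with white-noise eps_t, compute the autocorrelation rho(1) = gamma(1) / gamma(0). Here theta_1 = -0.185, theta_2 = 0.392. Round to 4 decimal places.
\rho(1) = -0.2168

For an MA(q) process with theta_0 = 1, the autocovariance is
  gamma(k) = sigma^2 * sum_{i=0..q-k} theta_i * theta_{i+k},
and rho(k) = gamma(k) / gamma(0). Sigma^2 cancels.
  numerator   = (1)*(-0.185) + (-0.185)*(0.392) = -0.25752.
  denominator = (1)^2 + (-0.185)^2 + (0.392)^2 = 1.187889.
  rho(1) = -0.25752 / 1.187889 = -0.2168.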